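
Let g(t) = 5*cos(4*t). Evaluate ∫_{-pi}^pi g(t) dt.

An antiderivative is F(t) = 5*sin(4*t)/4.
Then F(pi) - F(-pi) = (0) - (0) = 0.

0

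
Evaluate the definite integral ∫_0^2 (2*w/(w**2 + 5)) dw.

log(9/5)

Let u = w**2 + 5, so du = 2*w dw. When w = 0, u = 5; when w = 2, u = 9.
The integral becomes ∫ 1/u du from 5 to 9, with antiderivative log(u).
Back in w: F(w) = log(w**2 + 5).
Then F(2) - F(0) = (log(9)) - (log(5)) = log(9/5).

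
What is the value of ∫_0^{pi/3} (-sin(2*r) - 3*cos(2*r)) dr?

-3*sqrt(3)/4 - 3/4

An antiderivative is F(r) = -3*sin(2*r)/2 + cos(2*r)/2.
Then F(pi/3) - F(0) = (-3*sqrt(3)/4 - 1/4) - (1/2) = -3*sqrt(3)/4 - 3/4.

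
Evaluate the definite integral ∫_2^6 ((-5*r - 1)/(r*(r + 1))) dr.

-4*log(7) + 3*log(3)

Factor the denominator: r**2 + r = (r + 1)r.
Partial fractions: (-5*r - 1)/(r*(r + 1)) = -4/(r + 1) - 1/r.
An antiderivative is F(r) = -log(r) - 4*log(r + 1).
Then F(6) - F(2) = (-4*log(7) - log(3) - log(2)) - (-4*log(3) - log(2)) = -4*log(7) + 3*log(3).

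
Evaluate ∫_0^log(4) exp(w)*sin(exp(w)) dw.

Let u = exp(w), so du = exp(w) dw. When w = 0, u = 1; when w = log(4), u = 4.
The integral becomes ∫ sin(u) du from 1 to 4, with antiderivative -cos(u).
Back in w: F(w) = -cos(exp(w)).
Then F(log(4)) - F(0) = (-cos(4)) - (-cos(1)) = cos(1) - cos(4).

cos(1) - cos(4)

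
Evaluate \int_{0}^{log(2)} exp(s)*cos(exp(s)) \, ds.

Let u = exp(s), so du = exp(s) ds. When s = 0, u = 1; when s = log(2), u = 2.
The integral becomes ∫ cos(u) du from 1 to 2, with antiderivative sin(u).
Back in s: F(s) = sin(exp(s)).
Then F(log(2)) - F(0) = (sin(2)) - (sin(1)) = -sin(1) + sin(2).

-sin(1) + sin(2)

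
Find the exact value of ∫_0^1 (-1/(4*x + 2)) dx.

-log(6)/4 + log(2)/4

An antiderivative is F(x) = -log(4*x + 2)/4.
Then F(1) - F(0) = (-log(6)/4) - (-log(2)/4) = -log(6)/4 + log(2)/4.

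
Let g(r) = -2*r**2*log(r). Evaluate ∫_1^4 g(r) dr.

14 - 256*log(2)/3

Integrate by parts once (u = ln r, dv = -2*r**2 dr).
An antiderivative is F(r) = -2*r**3*(3*log(r) - 1)/9.
Then F(4) - F(1) = (128/9 - 256*log(2)/3) - (2/9) = 14 - 256*log(2)/3.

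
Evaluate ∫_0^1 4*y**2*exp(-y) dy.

Integrate by parts twice (u = y^2, dv = 4*exp(-y) dy).
An antiderivative is F(y) = (-4*y**2 - 8*y - 8)*exp(-y).
Then F(1) - F(0) = (-20*exp(-1)) - (-8) = 8 - 20*exp(-1).

8 - 20*exp(-1)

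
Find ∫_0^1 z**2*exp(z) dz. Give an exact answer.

-2 + E

Integrate by parts twice (u = z^2, dv = exp(z) dz).
An antiderivative is F(z) = (z**2 - 2*z + 2)*exp(z).
Then F(1) - F(0) = (E) - (2) = -2 + E.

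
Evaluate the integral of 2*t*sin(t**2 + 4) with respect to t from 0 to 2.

Let u = t**2 + 4, so du = 2*t dt. When t = 0, u = 4; when t = 2, u = 8.
The integral becomes ∫ sin(u) du from 4 to 8, with antiderivative -cos(u).
Back in t: F(t) = -cos(t**2 + 4).
Then F(2) - F(0) = (-cos(8)) - (-cos(4)) = cos(4) - cos(8).

cos(4) - cos(8)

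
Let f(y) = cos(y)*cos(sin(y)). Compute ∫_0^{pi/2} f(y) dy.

sin(1)

Let u = sin(y), so du = cos(y) dy. When y = 0, u = 0; when y = pi/2, u = 1.
The integral becomes ∫ cos(u) du from 0 to 1, with antiderivative sin(u).
Back in y: F(y) = sin(sin(y)).
Then F(pi/2) - F(0) = (sin(1)) - (0) = sin(1).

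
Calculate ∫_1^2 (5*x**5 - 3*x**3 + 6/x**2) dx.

By the power rule, an antiderivative is F(x) = 5*x**6/6 - 3*x**4/4 - 6/x.
Then F(2) - F(1) = (115/3) - (-71/12) = 177/4.

177/4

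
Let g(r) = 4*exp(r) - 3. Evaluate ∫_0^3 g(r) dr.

An antiderivative is F(r) = -3*r + 4*exp(r).
Then F(3) - F(0) = (-9 + 4*exp(3)) - (4) = -13 + 4*exp(3).

-13 + 4*exp(3)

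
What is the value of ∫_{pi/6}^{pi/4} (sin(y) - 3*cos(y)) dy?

-2*sqrt(2) + sqrt(3)/2 + 3/2

An antiderivative is F(y) = -3*sin(y) - cos(y).
Then F(pi/4) - F(pi/6) = (-2*sqrt(2)) - (-3/2 - sqrt(3)/2) = -2*sqrt(2) + sqrt(3)/2 + 3/2.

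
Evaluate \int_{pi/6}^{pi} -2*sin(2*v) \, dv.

1/2

An antiderivative is F(v) = cos(2*v).
Then F(pi) - F(pi/6) = (1) - (1/2) = 1/2.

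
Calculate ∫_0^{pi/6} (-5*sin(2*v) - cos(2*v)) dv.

An antiderivative is F(v) = -sin(2*v)/2 + 5*cos(2*v)/2.
Then F(pi/6) - F(0) = (5/4 - sqrt(3)/4) - (5/2) = -5/4 - sqrt(3)/4.

-5/4 - sqrt(3)/4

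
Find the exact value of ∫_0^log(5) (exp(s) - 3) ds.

4 - 3*log(5)

An antiderivative is F(s) = -3*s + exp(s).
Then F(log(5)) - F(0) = (5 - 3*log(5)) - (1) = 4 - 3*log(5).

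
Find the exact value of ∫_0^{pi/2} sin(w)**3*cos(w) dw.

1/4

Let u = sin(w), so du = cos(w) dw. When w = 0, u = 0; when w = pi/2, u = 1.
The integral becomes ∫ u**3 du from 0 to 1, with antiderivative u**4/4.
Back in w: F(w) = sin(w)**4/4.
Then F(pi/2) - F(0) = (1/4) - (0) = 1/4.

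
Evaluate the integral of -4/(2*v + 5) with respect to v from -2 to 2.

-log(81)

An antiderivative is F(v) = -2*log(2*v + 5).
Then F(2) - F(-2) = (-log(81)) - (0) = -log(81).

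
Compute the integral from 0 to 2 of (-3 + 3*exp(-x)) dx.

-3 - 3*exp(-2)

An antiderivative is F(x) = -3*x - 3*exp(-x).
Then F(2) - F(0) = (-6 - 3*exp(-2)) - (-3) = -3 - 3*exp(-2).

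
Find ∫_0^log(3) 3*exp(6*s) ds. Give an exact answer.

Let u = exp(s), so du = exp(s) ds. When s = 0, u = 1; when s = log(3), u = 3.
The integral becomes 3·∫ u**5 du from 1 to 3, with antiderivative u**6/2.
Back in s: F(s) = exp(6*s)/2.
Then F(log(3)) - F(0) = (729/2) - (1/2) = 364.

364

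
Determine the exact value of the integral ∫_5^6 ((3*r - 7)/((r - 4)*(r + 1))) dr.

log(49/18)

Factor the denominator: r**2 - 3*r - 4 = (r + 1)(r - 4).
Partial fractions: (3*r - 7)/((r - 4)*(r + 1)) = 2/(r + 1) + 1/(r - 4).
An antiderivative is F(r) = log(r - 4) + 2*log(r + 1).
Then F(6) - F(5) = (log(98)) - (log(36)) = log(49/18).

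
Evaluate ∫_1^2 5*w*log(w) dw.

-15/4 + 10*log(2)

Integrate by parts once (u = ln w, dv = 5*w dw).
An antiderivative is F(w) = 5*w**2*(2*log(w) - 1)/4.
Then F(2) - F(1) = (-5 + 10*log(2)) - (-5/4) = -15/4 + 10*log(2).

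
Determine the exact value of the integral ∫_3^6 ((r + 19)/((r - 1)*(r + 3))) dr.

Factor the denominator: r**2 + 2*r - 3 = (r + 3)(r - 1).
Partial fractions: (r + 19)/((r - 1)*(r + 3)) = -4/(r + 3) + 5/(r - 1).
An antiderivative is F(r) = 5*log(r - 1) - 4*log(r + 3).
Then F(6) - F(3) = (-8*log(3) + 5*log(5)) - (log(2/81)) = -4*log(3) - log(2) + 5*log(5).

-4*log(3) - log(2) + 5*log(5)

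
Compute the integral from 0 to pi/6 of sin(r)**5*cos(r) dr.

Let u = sin(r), so du = cos(r) dr. When r = 0, u = 0; when r = pi/6, u = 1/2.
The integral becomes ∫ u**5 du from 0 to 1/2, with antiderivative u**6/6.
Back in r: F(r) = sin(r)**6/6.
Then F(pi/6) - F(0) = (1/384) - (0) = 1/384.

1/384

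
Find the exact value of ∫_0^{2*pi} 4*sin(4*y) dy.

An antiderivative is F(y) = -cos(4*y).
Then F(2*pi) - F(0) = (-1) - (-1) = 0.

0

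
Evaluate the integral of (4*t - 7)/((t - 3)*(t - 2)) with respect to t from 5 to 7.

log(96/5)

Factor the denominator: t**2 - 5*t + 6 = (t - 2)(t - 3).
Partial fractions: (4*t - 7)/((t - 3)*(t - 2)) = -1/(t - 2) + 5/(t - 3).
An antiderivative is F(t) = 5*log(t - 3) - log(t - 2).
Then F(7) - F(5) = (-log(5) + 10*log(2)) - (log(32/3)) = log(96/5).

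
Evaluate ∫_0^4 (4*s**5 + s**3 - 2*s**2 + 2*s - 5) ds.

By the power rule, an antiderivative is F(s) = 2*s**6/3 + s**4/4 - 2*s**3/3 + s**2 - 5*s.
Then F(4) - F(0) = (2748) - (0) = 2748.

2748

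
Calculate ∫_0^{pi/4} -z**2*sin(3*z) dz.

-sqrt(2)*pi**2/96 - sqrt(2)*pi/36 + sqrt(2)/27 + 2/27

Integrate by parts twice (u = z^2, dv = -sin(3*z) dz).
An antiderivative is F(z) = z**2*cos(3*z)/3 - 2*z*sin(3*z)/9 - 2*cos(3*z)/27.
Then F(pi/4) - F(0) = (sqrt(2)*(-9*pi**2 - 24*pi + 32)/864) - (-2/27) = -sqrt(2)*pi**2/96 - sqrt(2)*pi/36 + sqrt(2)/27 + 2/27.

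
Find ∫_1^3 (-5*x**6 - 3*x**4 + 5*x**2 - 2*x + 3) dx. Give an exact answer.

By the power rule, an antiderivative is F(x) = -5*x**7/7 - 3*x**5/5 + 5*x**3/3 - x**2 + 3*x.
Then F(3) - F(1) = (-58203/35) - (247/105) = -174856/105.

-174856/105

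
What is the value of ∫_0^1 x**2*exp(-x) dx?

Integrate by parts twice (u = x^2, dv = exp(-x) dx).
An antiderivative is F(x) = (-x**2 - 2*x - 2)*exp(-x).
Then F(1) - F(0) = (-5*exp(-1)) - (-2) = 2 - 5*exp(-1).

2 - 5*exp(-1)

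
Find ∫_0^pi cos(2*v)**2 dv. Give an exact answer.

Use the identity cos^2(2*v) = (1 + cos(4*v))/2.
An antiderivative is F(v) = v/2 + sin(4*v)/8.
Then F(pi) - F(0) = (pi/2) - (0) = pi/2.

pi/2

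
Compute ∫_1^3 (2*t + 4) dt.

By the power rule, an antiderivative is F(t) = t**2 + 4*t.
Then F(3) - F(1) = (21) - (5) = 16.

16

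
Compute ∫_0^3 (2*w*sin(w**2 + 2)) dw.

Let u = w**2 + 2, so du = 2*w dw. When w = 0, u = 2; when w = 3, u = 11.
The integral becomes ∫ sin(u) du from 2 to 11, with antiderivative -cos(u).
Back in w: F(w) = -cos(w**2 + 2).
Then F(3) - F(0) = (-cos(11)) - (-cos(2)) = cos(2) - cos(11).

cos(2) - cos(11)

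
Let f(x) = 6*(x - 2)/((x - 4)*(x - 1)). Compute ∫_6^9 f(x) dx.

Factor the denominator: x**2 - 5*x + 4 = (x - 1)(x - 4).
Partial fractions: 6*(x - 2)/((x - 4)*(x - 1)) = 2/(x - 1) + 4/(x - 4).
An antiderivative is F(x) = 4*log(x - 4) + 2*log(x - 1).
Then F(9) - F(6) = (6*log(2) + 4*log(5)) - (4*log(2) + 2*log(5)) = log(100).

log(100)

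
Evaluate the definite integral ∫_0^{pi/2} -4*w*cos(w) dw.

Integrate by parts once (u = w, dv = -4*cos(w) dw).
An antiderivative is F(w) = -4*w*sin(w) - 4*cos(w).
Then F(pi/2) - F(0) = (-2*pi) - (-4) = 4 - 2*pi.

4 - 2*pi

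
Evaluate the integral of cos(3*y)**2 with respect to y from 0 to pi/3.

Use the identity cos^2(3*y) = (1 + cos(6*y))/2.
An antiderivative is F(y) = y/2 + sin(6*y)/12.
Then F(pi/3) - F(0) = (pi/6) - (0) = pi/6.

pi/6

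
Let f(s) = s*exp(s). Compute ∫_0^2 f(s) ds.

Integrate by parts once (u = s, dv = exp(s) ds).
An antiderivative is F(s) = (s - 1)*exp(s).
Then F(2) - F(0) = (exp(2)) - (-1) = 1 + exp(2).

1 + exp(2)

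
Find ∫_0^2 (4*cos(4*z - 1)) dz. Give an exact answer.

Let u = 4*z - 1, so du = 4 dz. When z = 0, u = -1; when z = 2, u = 7.
The integral becomes ∫ cos(u) du from -1 to 7, with antiderivative sin(u).
Back in z: F(z) = sin(4*z - 1).
Then F(2) - F(0) = (sin(7)) - (-sin(1)) = sin(7) + sin(1).

sin(7) + sin(1)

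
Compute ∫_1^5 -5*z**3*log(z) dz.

195 - 3125*log(5)/4

Integrate by parts once (u = ln z, dv = -5*z**3 dz).
An antiderivative is F(z) = -5*z**4*(4*log(z) - 1)/16.
Then F(5) - F(1) = (3125/16 - 3125*log(5)/4) - (5/16) = 195 - 3125*log(5)/4.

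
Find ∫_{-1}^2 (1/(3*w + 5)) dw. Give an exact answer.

-log(2)/3 + log(11)/3

An antiderivative is F(w) = log(3*w + 5)/3.
Then F(2) - F(-1) = (log(11)/3) - (log(2)/3) = -log(2)/3 + log(11)/3.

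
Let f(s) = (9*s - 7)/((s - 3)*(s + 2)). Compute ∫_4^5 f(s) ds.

Factor the denominator: s**2 - s - 6 = (s + 2)(s - 3).
Partial fractions: (9*s - 7)/((s - 3)*(s + 2)) = 5/(s + 2) + 4/(s - 3).
An antiderivative is F(s) = 4*log(s - 3) + 5*log(s + 2).
Then F(5) - F(4) = (4*log(2) + 5*log(7)) - (5*log(2) + 5*log(3)) = -5*log(3) - log(2) + 5*log(7).

-5*log(3) - log(2) + 5*log(7)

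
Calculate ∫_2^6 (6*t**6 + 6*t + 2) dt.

1679576/7

By the power rule, an antiderivative is F(t) = 6*t**7/7 + 3*t**2 + 2*t.
Then F(6) - F(2) = (1680456/7) - (880/7) = 1679576/7.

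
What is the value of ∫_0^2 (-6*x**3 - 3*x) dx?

-30

By the power rule, an antiderivative is F(x) = -3*x**4/2 - 3*x**2/2.
Then F(2) - F(0) = (-30) - (0) = -30.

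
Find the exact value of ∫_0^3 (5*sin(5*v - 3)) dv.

cos(3) - cos(12)

Let u = 5*v - 3, so du = 5 dv. When v = 0, u = -3; when v = 3, u = 12.
The integral becomes ∫ sin(u) du from -3 to 12, with antiderivative -cos(u).
Back in v: F(v) = -cos(5*v - 3).
Then F(3) - F(0) = (-cos(12)) - (-cos(3)) = cos(3) - cos(12).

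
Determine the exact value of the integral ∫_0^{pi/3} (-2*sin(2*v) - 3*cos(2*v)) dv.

An antiderivative is F(v) = -3*sin(2*v)/2 + cos(2*v).
Then F(pi/3) - F(0) = (-3*sqrt(3)/4 - 1/2) - (1) = -3/2 - 3*sqrt(3)/4.

-3/2 - 3*sqrt(3)/4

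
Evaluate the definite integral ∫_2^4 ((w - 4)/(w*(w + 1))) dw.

-5*log(3) - 4*log(2) + 5*log(5)

Factor the denominator: w**2 + w = (w + 1)w.
Partial fractions: (w - 4)/(w*(w + 1)) = 5/(w + 1) - 4/w.
An antiderivative is F(w) = -4*log(w) + 5*log(w + 1).
Then F(4) - F(2) = (-8*log(2) + 5*log(5)) - (-4*log(2) + 5*log(3)) = -5*log(3) - 4*log(2) + 5*log(5).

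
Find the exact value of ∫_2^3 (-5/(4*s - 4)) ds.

-5*log(2)/4

An antiderivative is F(s) = -5*log(4*s - 4)/4.
Then F(3) - F(2) = (-15*log(2)/4) - (-5*log(2)/2) = -5*log(2)/4.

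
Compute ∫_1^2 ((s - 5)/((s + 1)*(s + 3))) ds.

-5*log(2) - 3*log(3) + 4*log(5)

Factor the denominator: s**2 + 4*s + 3 = (s + 3)(s + 1).
Partial fractions: (s - 5)/((s + 1)*(s + 3)) = 4/(s + 3) - 3/(s + 1).
An antiderivative is F(s) = -3*log(s + 1) + 4*log(s + 3).
Then F(2) - F(1) = (-3*log(3) + 4*log(5)) - (log(32)) = -5*log(2) - 3*log(3) + 4*log(5).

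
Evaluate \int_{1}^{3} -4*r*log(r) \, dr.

Integrate by parts once (u = ln r, dv = -4*r dr).
An antiderivative is F(r) = -r**2*(2*log(r) - 1).
Then F(3) - F(1) = (9 - 18*log(3)) - (1) = 8 - 18*log(3).

8 - 18*log(3)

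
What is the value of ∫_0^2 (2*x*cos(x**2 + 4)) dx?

Let u = x**2 + 4, so du = 2*x dx. When x = 0, u = 4; when x = 2, u = 8.
The integral becomes ∫ cos(u) du from 4 to 8, with antiderivative sin(u).
Back in x: F(x) = sin(x**2 + 4).
Then F(2) - F(0) = (sin(8)) - (sin(4)) = -sin(4) + sin(8).

-sin(4) + sin(8)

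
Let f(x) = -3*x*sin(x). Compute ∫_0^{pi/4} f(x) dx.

3*sqrt(2)*(-4 + pi)/8

Integrate by parts once (u = x, dv = -3*sin(x) dx).
An antiderivative is F(x) = 3*x*cos(x) - 3*sin(x).
Then F(pi/4) - F(0) = (3*sqrt(2)*(-4 + pi)/8) - (0) = 3*sqrt(2)*(-4 + pi)/8.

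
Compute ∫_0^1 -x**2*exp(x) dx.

Integrate by parts twice (u = x^2, dv = -exp(x) dx).
An antiderivative is F(x) = (-x**2 + 2*x - 2)*exp(x).
Then F(1) - F(0) = (-E) - (-2) = 2 - E.

2 - E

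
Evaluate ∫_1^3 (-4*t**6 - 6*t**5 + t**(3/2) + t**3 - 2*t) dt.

By the power rule, an antiderivative is F(t) = -4*t**7/7 - t**6 + 2*t**(5/2)/5 + t**4/4 - t**2.
Then F(3) - F(1) = (-55089/28 + 18*sqrt(3)/5) - (-269/140) = -68794/35 + 18*sqrt(3)/5.

-68794/35 + 18*sqrt(3)/5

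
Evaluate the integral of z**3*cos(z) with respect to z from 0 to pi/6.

-3*sqrt(3) - pi/2 + pi**3/432 + sqrt(3)*pi**2/24 + 6

Integrate by parts 3 times (u = z^3, dv = cos(z) dz).
An antiderivative is F(z) = z**3*sin(z) + 3*z**2*cos(z) - 6*z*sin(z) - 6*cos(z).
Then F(pi/6) - F(0) = (-3*sqrt(3) - pi/2 + pi**3/432 + sqrt(3)*pi**2/24) - (-6) = -3*sqrt(3) - pi/2 + pi**3/432 + sqrt(3)*pi**2/24 + 6.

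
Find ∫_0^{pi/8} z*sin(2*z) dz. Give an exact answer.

sqrt(2)*(4 - pi)/32

Integrate by parts once (u = z, dv = sin(2*z) dz).
An antiderivative is F(z) = -z*cos(2*z)/2 + sin(2*z)/4.
Then F(pi/8) - F(0) = (sqrt(2)*(4 - pi)/32) - (0) = sqrt(2)*(4 - pi)/32.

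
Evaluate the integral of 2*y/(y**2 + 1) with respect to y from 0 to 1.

Let u = y**2 + 1, so du = 2*y dy. When y = 0, u = 1; when y = 1, u = 2.
The integral becomes ∫ 1/u du from 1 to 2, with antiderivative log(u).
Back in y: F(y) = log(y**2 + 1).
Then F(1) - F(0) = (log(2)) - (0) = log(2).

log(2)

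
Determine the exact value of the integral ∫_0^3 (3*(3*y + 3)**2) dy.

Let u = 3*y + 3, so du = 3 dy. When y = 0, u = 3; when y = 3, u = 12.
The integral becomes ∫ u**2 du from 3 to 12, with antiderivative u**3/3.
Back in y: F(y) = (3*y + 3)**3/3.
Then F(3) - F(0) = (576) - (9) = 567.

567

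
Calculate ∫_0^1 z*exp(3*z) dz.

Integrate by parts once (u = z, dv = exp(3*z) dz).
An antiderivative is F(z) = (3*z - 1)*exp(3*z)/9.
Then F(1) - F(0) = (2*exp(3)/9) - (-1/9) = 1/9 + 2*exp(3)/9.

1/9 + 2*exp(3)/9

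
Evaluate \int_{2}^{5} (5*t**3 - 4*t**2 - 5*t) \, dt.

By the power rule, an antiderivative is F(t) = 5*t**4/4 - 4*t**3/3 - 5*t**2/2.
Then F(5) - F(2) = (6625/12) - (-2/3) = 2211/4.

2211/4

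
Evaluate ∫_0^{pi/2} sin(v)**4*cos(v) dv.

1/5

Let u = sin(v), so du = cos(v) dv. When v = 0, u = 0; when v = pi/2, u = 1.
The integral becomes ∫ u**4 du from 0 to 1, with antiderivative u**5/5.
Back in v: F(v) = sin(v)**5/5.
Then F(pi/2) - F(0) = (1/5) - (0) = 1/5.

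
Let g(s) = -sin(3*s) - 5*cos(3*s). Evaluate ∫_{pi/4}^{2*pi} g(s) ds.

1/3 + sqrt(2)

An antiderivative is F(s) = -5*sin(3*s)/3 + cos(3*s)/3.
Then F(2*pi) - F(pi/4) = (1/3) - (-sqrt(2)) = 1/3 + sqrt(2).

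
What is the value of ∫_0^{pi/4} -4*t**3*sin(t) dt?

Integrate by parts 3 times (u = t^3, dv = -4*sin(t) dt).
An antiderivative is F(t) = 4*t**3*cos(t) - 12*t**2*sin(t) - 24*t*cos(t) + 24*sin(t).
Then F(pi/4) - F(0) = (sqrt(2)*(-96*pi - 12*pi**2 + pi**3 + 384)/32) - (0) = sqrt(2)*(-96*pi - 12*pi**2 + pi**3 + 384)/32.

sqrt(2)*(-96*pi - 12*pi**2 + pi**3 + 384)/32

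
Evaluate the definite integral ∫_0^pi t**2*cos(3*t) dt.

-2*pi/9

Integrate by parts twice (u = t^2, dv = cos(3*t) dt).
An antiderivative is F(t) = t**2*sin(3*t)/3 + 2*t*cos(3*t)/9 - 2*sin(3*t)/27.
Then F(pi) - F(0) = (-2*pi/9) - (0) = -2*pi/9.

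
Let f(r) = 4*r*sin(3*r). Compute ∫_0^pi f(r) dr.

Integrate by parts once (u = r, dv = 4*sin(3*r) dr).
An antiderivative is F(r) = -4*r*cos(3*r)/3 + 4*sin(3*r)/9.
Then F(pi) - F(0) = (4*pi/3) - (0) = 4*pi/3.

4*pi/3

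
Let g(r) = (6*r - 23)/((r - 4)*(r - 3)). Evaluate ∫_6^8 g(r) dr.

-5*log(3) + log(2) + 5*log(5)

Factor the denominator: r**2 - 7*r + 12 = (r - 3)(r - 4).
Partial fractions: (6*r - 23)/((r - 4)*(r - 3)) = 5/(r - 3) + 1/(r - 4).
An antiderivative is F(r) = log(r - 4) + 5*log(r - 3).
Then F(8) - F(6) = (2*log(2) + 5*log(5)) - (log(2) + 5*log(3)) = -5*log(3) + log(2) + 5*log(5).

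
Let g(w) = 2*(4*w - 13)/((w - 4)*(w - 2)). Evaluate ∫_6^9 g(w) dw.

Factor the denominator: w**2 - 6*w + 8 = (w - 2)(w - 4).
Partial fractions: 2*(4*w - 13)/((w - 4)*(w - 2)) = 5/(w - 2) + 3/(w - 4).
An antiderivative is F(w) = 3*log(w - 4) + 5*log(w - 2).
Then F(9) - F(6) = (3*log(5) + 5*log(7)) - (13*log(2)) = -13*log(2) + 3*log(5) + 5*log(7).

-13*log(2) + 3*log(5) + 5*log(7)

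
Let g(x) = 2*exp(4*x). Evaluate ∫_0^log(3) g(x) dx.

40

Let u = exp(x), so du = exp(x) dx. When x = 0, u = 1; when x = log(3), u = 3.
The integral becomes 2·∫ u**3 du from 1 to 3, with antiderivative u**4/2.
Back in x: F(x) = exp(4*x)/2.
Then F(log(3)) - F(0) = (81/2) - (1/2) = 40.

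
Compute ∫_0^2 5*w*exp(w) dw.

Integrate by parts once (u = w, dv = 5*exp(w) dw).
An antiderivative is F(w) = (5*w - 5)*exp(w).
Then F(2) - F(0) = (5*exp(2)) - (-5) = 5 + 5*exp(2).

5 + 5*exp(2)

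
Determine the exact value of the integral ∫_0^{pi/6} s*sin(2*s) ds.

Integrate by parts once (u = s, dv = sin(2*s) ds).
An antiderivative is F(s) = -s*cos(2*s)/2 + sin(2*s)/4.
Then F(pi/6) - F(0) = (-pi/24 + sqrt(3)/8) - (0) = -pi/24 + sqrt(3)/8.

-pi/24 + sqrt(3)/8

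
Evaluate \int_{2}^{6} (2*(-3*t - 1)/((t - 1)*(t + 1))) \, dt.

Factor the denominator: t**2 - 1 = (t + 1)(t - 1).
Partial fractions: 2*(-3*t - 1)/((t - 1)*(t + 1)) = -2/(t + 1) - 4/(t - 1).
An antiderivative is F(t) = -4*log(t - 1) - 2*log(t + 1).
Then F(6) - F(2) = (-4*log(5) - 2*log(7)) - (-log(9)) = -4*log(5) - 2*log(7) + 2*log(3).

-4*log(5) - 2*log(7) + 2*log(3)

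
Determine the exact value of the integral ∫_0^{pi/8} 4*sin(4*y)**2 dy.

pi/4

Use the identity sin^2(4*y) = (1 - cos(8*y))/2.
An antiderivative is F(y) = 2*y - sin(8*y)/4.
Then F(pi/8) - F(0) = (pi/4) - (0) = pi/4.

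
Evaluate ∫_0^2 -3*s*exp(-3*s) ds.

Integrate by parts once (u = s, dv = -3*exp(-3*s) ds).
An antiderivative is F(s) = (3*s + 1)*exp(-3*s)/3.
Then F(2) - F(0) = (7*exp(-6)/3) - (1/3) = (7 - exp(6))*exp(-6)/3.

(7 - exp(6))*exp(-6)/3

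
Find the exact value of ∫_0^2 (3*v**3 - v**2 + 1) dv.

By the power rule, an antiderivative is F(v) = 3*v**4/4 - v**3/3 + v.
Then F(2) - F(0) = (34/3) - (0) = 34/3.

34/3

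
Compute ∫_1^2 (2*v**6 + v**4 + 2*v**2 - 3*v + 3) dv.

9587/210

By the power rule, an antiderivative is F(v) = 2*v**7/7 + v**5/5 + 2*v**3/3 - 3*v**2/2 + 3*v.
Then F(2) - F(1) = (5072/105) - (557/210) = 9587/210.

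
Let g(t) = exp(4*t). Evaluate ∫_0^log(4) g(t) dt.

255/4

Let u = exp(t), so du = exp(t) dt. When t = 0, u = 1; when t = log(4), u = 4.
The integral becomes ∫ u**3 du from 1 to 4, with antiderivative u**4/4.
Back in t: F(t) = exp(4*t)/4.
Then F(log(4)) - F(0) = (64) - (1/4) = 255/4.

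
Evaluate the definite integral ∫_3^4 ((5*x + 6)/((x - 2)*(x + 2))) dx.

Factor the denominator: x**2 - 4 = (x + 2)(x - 2).
Partial fractions: (5*x + 6)/((x - 2)*(x + 2)) = 1/(x + 2) + 4/(x - 2).
An antiderivative is F(x) = 4*log(x - 2) + log(x + 2).
Then F(4) - F(3) = (log(96)) - (log(5)) = log(96/5).

log(96/5)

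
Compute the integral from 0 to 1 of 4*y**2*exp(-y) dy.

8 - 20*exp(-1)

Integrate by parts twice (u = y^2, dv = 4*exp(-y) dy).
An antiderivative is F(y) = (-4*y**2 - 8*y - 8)*exp(-y).
Then F(1) - F(0) = (-20*exp(-1)) - (-8) = 8 - 20*exp(-1).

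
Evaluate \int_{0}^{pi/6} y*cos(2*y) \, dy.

Integrate by parts once (u = y, dv = cos(2*y) dy).
An antiderivative is F(y) = y*sin(2*y)/2 + cos(2*y)/4.
Then F(pi/6) - F(0) = (1/8 + sqrt(3)*pi/24) - (1/4) = -1/8 + sqrt(3)*pi/24.

-1/8 + sqrt(3)*pi/24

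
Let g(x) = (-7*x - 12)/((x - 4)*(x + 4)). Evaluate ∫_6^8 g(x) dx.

-7*log(2) - 2*log(3) + 2*log(5)

Factor the denominator: x**2 - 16 = (x + 4)(x - 4).
Partial fractions: (-7*x - 12)/((x - 4)*(x + 4)) = -2/(x + 4) - 5/(x - 4).
An antiderivative is F(x) = -5*log(x - 4) - 2*log(x + 4).
Then F(8) - F(6) = (-14*log(2) - 2*log(3)) - (-7*log(2) - 2*log(5)) = -7*log(2) - 2*log(3) + 2*log(5).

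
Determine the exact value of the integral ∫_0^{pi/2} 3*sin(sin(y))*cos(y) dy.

3 - 3*cos(1)

Let u = sin(y), so du = cos(y) dy. When y = 0, u = 0; when y = pi/2, u = 1.
The integral becomes 3·∫ sin(u) du from 0 to 1, with antiderivative -3*cos(u).
Back in y: F(y) = -3*cos(sin(y)).
Then F(pi/2) - F(0) = (-3*cos(1)) - (-3) = 3 - 3*cos(1).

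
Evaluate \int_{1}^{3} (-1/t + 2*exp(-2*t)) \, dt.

An antiderivative is F(t) = -log(t) - exp(-2*t).
Then F(3) - F(1) = (-log(3) - exp(-6)) - (-exp(-2)) = -log(3) - exp(-6) + exp(-2).

-log(3) - exp(-6) + exp(-2)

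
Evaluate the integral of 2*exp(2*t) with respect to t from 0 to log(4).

An antiderivative is F(t) = exp(2*t).
Then F(log(4)) - F(0) = (16) - (1) = 15.

15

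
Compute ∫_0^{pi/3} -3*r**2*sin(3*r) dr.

4/9 - pi**2/9

Integrate by parts twice (u = r^2, dv = -3*sin(3*r) dr).
An antiderivative is F(r) = r**2*cos(3*r) - 2*r*sin(3*r)/3 - 2*cos(3*r)/9.
Then F(pi/3) - F(0) = (2/9 - pi**2/9) - (-2/9) = 4/9 - pi**2/9.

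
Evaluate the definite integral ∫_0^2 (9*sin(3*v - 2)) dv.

Let u = 3*v - 2, so du = 3 dv. When v = 0, u = -2; when v = 2, u = 4.
The integral becomes 3·∫ sin(u) du from -2 to 4, with antiderivative -3*cos(u).
Back in v: F(v) = -3*cos(3*v - 2).
Then F(2) - F(0) = (-3*cos(4)) - (-3*cos(2)) = 3*cos(2) - 3*cos(4).

3*cos(2) - 3*cos(4)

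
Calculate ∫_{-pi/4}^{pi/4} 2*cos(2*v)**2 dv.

pi/2

Use the identity cos^2(2*v) = (1 + cos(4*v))/2.
An antiderivative is F(v) = v + sin(4*v)/4.
Then F(pi/4) - F(-pi/4) = (pi/4) - (-pi/4) = pi/2.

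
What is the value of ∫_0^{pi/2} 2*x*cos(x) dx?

-2 + pi

Integrate by parts once (u = x, dv = 2*cos(x) dx).
An antiderivative is F(x) = 2*x*sin(x) + 2*cos(x).
Then F(pi/2) - F(0) = (pi) - (2) = -2 + pi.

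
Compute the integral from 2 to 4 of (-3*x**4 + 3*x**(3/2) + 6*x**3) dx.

-984/5 - 24*sqrt(2)/5

By the power rule, an antiderivative is F(x) = 6*x**(5/2)/5 - 3*x**5/5 + 3*x**4/2.
Then F(4) - F(2) = (-192) - (24/5 + 24*sqrt(2)/5) = -984/5 - 24*sqrt(2)/5.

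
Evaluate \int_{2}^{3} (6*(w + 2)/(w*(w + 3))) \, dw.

Factor the denominator: w**2 + 3*w = (w + 3)w.
Partial fractions: 6*(w + 2)/(w*(w + 3)) = 2/(w + 3) + 4/w.
An antiderivative is F(w) = 4*log(w) + 2*log(w + 3).
Then F(3) - F(2) = (2*log(2) + 6*log(3)) - (4*log(2) + 2*log(5)) = -2*log(5) - 2*log(2) + 6*log(3).

-2*log(5) - 2*log(2) + 6*log(3)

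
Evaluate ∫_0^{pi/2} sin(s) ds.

An antiderivative is F(s) = -cos(s).
Then F(pi/2) - F(0) = (0) - (-1) = 1.

1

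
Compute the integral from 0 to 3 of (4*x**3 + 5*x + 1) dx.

213/2

By the power rule, an antiderivative is F(x) = x**4 + 5*x**2/2 + x.
Then F(3) - F(0) = (213/2) - (0) = 213/2.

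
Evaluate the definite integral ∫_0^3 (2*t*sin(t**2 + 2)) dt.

Let u = t**2 + 2, so du = 2*t dt. When t = 0, u = 2; when t = 3, u = 11.
The integral becomes ∫ sin(u) du from 2 to 11, with antiderivative -cos(u).
Back in t: F(t) = -cos(t**2 + 2).
Then F(3) - F(0) = (-cos(11)) - (-cos(2)) = cos(2) - cos(11).

cos(2) - cos(11)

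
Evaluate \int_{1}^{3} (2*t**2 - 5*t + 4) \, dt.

By the power rule, an antiderivative is F(t) = 2*t**3/3 - 5*t**2/2 + 4*t.
Then F(3) - F(1) = (15/2) - (13/6) = 16/3.

16/3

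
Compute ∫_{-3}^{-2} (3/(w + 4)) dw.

log(8)

An antiderivative is F(w) = 3*log(w + 4).
Then F(-2) - F(-3) = (log(8)) - (0) = log(8).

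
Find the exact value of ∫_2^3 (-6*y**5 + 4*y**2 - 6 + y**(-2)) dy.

-1291/2

By the power rule, an antiderivative is F(y) = -y**6 + 4*y**3/3 - 6*y - 1/y.
Then F(3) - F(2) = (-2134/3) - (-395/6) = -1291/2.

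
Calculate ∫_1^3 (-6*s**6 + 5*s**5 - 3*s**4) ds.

-148286/105

By the power rule, an antiderivative is F(s) = -6*s**7/7 + 5*s**6/6 - 3*s**5/5.
Then F(3) - F(1) = (-98901/70) - (-131/210) = -148286/105.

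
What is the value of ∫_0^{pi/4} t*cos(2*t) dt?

-1/4 + pi/8

Integrate by parts once (u = t, dv = cos(2*t) dt).
An antiderivative is F(t) = t*sin(2*t)/2 + cos(2*t)/4.
Then F(pi/4) - F(0) = (pi/8) - (1/4) = -1/4 + pi/8.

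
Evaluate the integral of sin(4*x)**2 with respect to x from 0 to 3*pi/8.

3*pi/16

Use the identity sin^2(4*x) = (1 - cos(8*x))/2.
An antiderivative is F(x) = x/2 - sin(8*x)/16.
Then F(3*pi/8) - F(0) = (3*pi/16) - (0) = 3*pi/16.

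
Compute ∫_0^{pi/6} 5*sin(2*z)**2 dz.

Use the identity sin^2(2*z) = (1 - cos(4*z))/2.
An antiderivative is F(z) = 5*z/2 - 5*sin(4*z)/8.
Then F(pi/6) - F(0) = (-5*sqrt(3)/16 + 5*pi/12) - (0) = -5*sqrt(3)/16 + 5*pi/12.

-5*sqrt(3)/16 + 5*pi/12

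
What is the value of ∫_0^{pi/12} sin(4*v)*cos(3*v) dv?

-3*sqrt(6)/28 - sqrt(2)/7 + 4/7

Use the identity sin(4*v)cos(3*v) = [sin(7*v) + sin(v)]/2.
An antiderivative is F(v) = -cos(v)/2 - cos(7*v)/14.
Then F(pi/12) - F(0) = (-3*sqrt(6)/28 - sqrt(2)/7) - (-4/7) = -3*sqrt(6)/28 - sqrt(2)/7 + 4/7.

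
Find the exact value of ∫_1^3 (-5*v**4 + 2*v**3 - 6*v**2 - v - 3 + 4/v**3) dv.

By the power rule, an antiderivative is F(v) = -v**5 + v**4/2 - 2*v**3 - v**2/2 - 3*v - 2/v**2.
Then F(3) - F(1) = (-2432/9) - (-8) = -2360/9.

-2360/9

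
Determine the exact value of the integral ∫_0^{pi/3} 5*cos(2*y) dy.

An antiderivative is F(y) = 5*sin(2*y)/2.
Then F(pi/3) - F(0) = (5*sqrt(3)/4) - (0) = 5*sqrt(3)/4.

5*sqrt(3)/4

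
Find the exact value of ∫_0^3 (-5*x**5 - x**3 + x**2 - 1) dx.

-2487/4

By the power rule, an antiderivative is F(x) = -5*x**6/6 - x**4/4 + x**3/3 - x.
Then F(3) - F(0) = (-2487/4) - (0) = -2487/4.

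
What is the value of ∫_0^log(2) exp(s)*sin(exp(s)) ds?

Let u = exp(s), so du = exp(s) ds. When s = 0, u = 1; when s = log(2), u = 2.
The integral becomes ∫ sin(u) du from 1 to 2, with antiderivative -cos(u).
Back in s: F(s) = -cos(exp(s)).
Then F(log(2)) - F(0) = (-cos(2)) - (-cos(1)) = -cos(2) + cos(1).

-cos(2) + cos(1)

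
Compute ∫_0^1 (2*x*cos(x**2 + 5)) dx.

sin(6) - sin(5)

Let u = x**2 + 5, so du = 2*x dx. When x = 0, u = 5; when x = 1, u = 6.
The integral becomes ∫ cos(u) du from 5 to 6, with antiderivative sin(u).
Back in x: F(x) = sin(x**2 + 5).
Then F(1) - F(0) = (sin(6)) - (sin(5)) = sin(6) - sin(5).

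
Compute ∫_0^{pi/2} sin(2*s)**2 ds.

pi/4

Use the identity sin^2(2*s) = (1 - cos(4*s))/2.
An antiderivative is F(s) = s/2 - sin(4*s)/8.
Then F(pi/2) - F(0) = (pi/4) - (0) = pi/4.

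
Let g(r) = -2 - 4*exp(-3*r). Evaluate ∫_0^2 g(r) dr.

-16/3 + 4*exp(-6)/3

An antiderivative is F(r) = -2*r + 4*exp(-3*r)/3.
Then F(2) - F(0) = (-4 + 4*exp(-6)/3) - (4/3) = -16/3 + 4*exp(-6)/3.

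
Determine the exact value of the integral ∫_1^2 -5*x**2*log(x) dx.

Integrate by parts once (u = ln x, dv = -5*x**2 dx).
An antiderivative is F(x) = -5*x**3*(3*log(x) - 1)/9.
Then F(2) - F(1) = (40/9 - 40*log(2)/3) - (5/9) = 35/9 - 40*log(2)/3.

35/9 - 40*log(2)/3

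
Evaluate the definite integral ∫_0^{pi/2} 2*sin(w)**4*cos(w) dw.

2/5

Let u = sin(w), so du = cos(w) dw. When w = 0, u = 0; when w = pi/2, u = 1.
The integral becomes 2·∫ u**4 du from 0 to 1, with antiderivative 2*u**5/5.
Back in w: F(w) = 2*sin(w)**5/5.
Then F(pi/2) - F(0) = (2/5) - (0) = 2/5.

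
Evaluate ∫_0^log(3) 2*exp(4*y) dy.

40

Let u = exp(y), so du = exp(y) dy. When y = 0, u = 1; when y = log(3), u = 3.
The integral becomes 2·∫ u**3 du from 1 to 3, with antiderivative u**4/2.
Back in y: F(y) = exp(4*y)/2.
Then F(log(3)) - F(0) = (81/2) - (1/2) = 40.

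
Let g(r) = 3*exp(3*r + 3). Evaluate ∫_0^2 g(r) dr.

-exp(3) + exp(9)

Let u = 3*r + 3, so du = 3 dr. When r = 0, u = 3; when r = 2, u = 9.
The integral becomes ∫ exp(u) du from 3 to 9, with antiderivative exp(u).
Back in r: F(r) = exp(3*r + 3).
Then F(2) - F(0) = (exp(9)) - (exp(3)) = -exp(3) + exp(9).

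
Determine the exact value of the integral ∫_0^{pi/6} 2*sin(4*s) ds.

An antiderivative is F(s) = -cos(4*s)/2.
Then F(pi/6) - F(0) = (1/4) - (-1/2) = 3/4.

3/4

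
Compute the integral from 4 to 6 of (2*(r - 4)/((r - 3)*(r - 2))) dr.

Factor the denominator: r**2 - 5*r + 6 = (r - 2)(r - 3).
Partial fractions: 2*(r - 4)/((r - 3)*(r - 2)) = 4/(r - 2) - 2/(r - 3).
An antiderivative is F(r) = -2*log(r - 3) + 4*log(r - 2).
Then F(6) - F(4) = (-2*log(3) + 8*log(2)) - (log(16)) = log(16/9).

log(16/9)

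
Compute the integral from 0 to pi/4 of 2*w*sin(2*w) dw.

1/2

Integrate by parts once (u = w, dv = 2*sin(2*w) dw).
An antiderivative is F(w) = -w*cos(2*w) + sin(2*w)/2.
Then F(pi/4) - F(0) = (1/2) - (0) = 1/2.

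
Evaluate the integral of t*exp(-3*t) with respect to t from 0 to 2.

(-7 + exp(6))*exp(-6)/9

Integrate by parts once (u = t, dv = exp(-3*t) dt).
An antiderivative is F(t) = (-3*t - 1)*exp(-3*t)/9.
Then F(2) - F(0) = (-7*exp(-6)/9) - (-1/9) = (-7 + exp(6))*exp(-6)/9.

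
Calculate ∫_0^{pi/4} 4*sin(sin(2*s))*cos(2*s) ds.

2 - 2*cos(1)

Let u = sin(2*s), so du = 2*cos(2*s) ds. When s = 0, u = 0; when s = pi/4, u = 1.
The integral becomes 2·∫ sin(u) du from 0 to 1, with antiderivative -2*cos(u).
Back in s: F(s) = -2*cos(sin(2*s)).
Then F(pi/4) - F(0) = (-2*cos(1)) - (-2) = 2 - 2*cos(1).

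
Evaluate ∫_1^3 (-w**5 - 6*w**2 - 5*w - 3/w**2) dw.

By the power rule, an antiderivative is F(w) = -w**6/6 - 2*w**3 - 5*w**2/2 + 3/w.
Then F(3) - F(1) = (-197) - (-5/3) = -586/3.

-586/3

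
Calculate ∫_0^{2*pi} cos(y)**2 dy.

pi

Use the identity cos^2(y) = (1 + cos(2*y))/2.
An antiderivative is F(y) = y/2 + sin(2*y)/4.
Then F(2*pi) - F(0) = (pi) - (0) = pi.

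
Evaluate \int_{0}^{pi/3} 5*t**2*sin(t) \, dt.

-5 - 5*pi**2/18 + 5*sqrt(3)*pi/3

Integrate by parts twice (u = t^2, dv = 5*sin(t) dt).
An antiderivative is F(t) = -5*t**2*cos(t) + 10*t*sin(t) + 10*cos(t).
Then F(pi/3) - F(0) = (-5*pi**2/18 + 5 + 5*sqrt(3)*pi/3) - (10) = -5 - 5*pi**2/18 + 5*sqrt(3)*pi/3.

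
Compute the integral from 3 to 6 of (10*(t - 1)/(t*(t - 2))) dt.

Factor the denominator: t**2 - 2*t = t(t - 2).
Partial fractions: 10*(t - 1)/(t*(t - 2)) = 5/t + 5/(t - 2).
An antiderivative is F(t) = 5*log(t) + 5*log(t - 2).
Then F(6) - F(3) = (5*log(3) + 15*log(2)) - (5*log(3)) = 15*log(2).

15*log(2)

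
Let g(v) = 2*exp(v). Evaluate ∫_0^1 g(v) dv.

An antiderivative is F(v) = 2*exp(v).
Then F(1) - F(0) = (2*E) - (2) = -2 + 2*E.

-2 + 2*E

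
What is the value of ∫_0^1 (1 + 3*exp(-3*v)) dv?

2 - exp(-3)

An antiderivative is F(v) = v - exp(-3*v).
Then F(1) - F(0) = (1 - exp(-3)) - (-1) = 2 - exp(-3).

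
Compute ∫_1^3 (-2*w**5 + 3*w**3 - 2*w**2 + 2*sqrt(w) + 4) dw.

By the power rule, an antiderivative is F(w) = -w**6/3 + 3*w**4/4 + 4*w**(3/2)/3 - 2*w**3/3 + 4*w.
Then F(3) - F(1) = (-753/4 + 4*sqrt(3)) - (61/12) = -580/3 + 4*sqrt(3).

-580/3 + 4*sqrt(3)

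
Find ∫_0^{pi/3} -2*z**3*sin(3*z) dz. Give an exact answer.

Integrate by parts 3 times (u = z^3, dv = -2*sin(3*z) dz).
An antiderivative is F(z) = 2*z**3*cos(3*z)/3 - 2*z**2*sin(3*z)/3 - 4*z*cos(3*z)/9 + 4*sin(3*z)/27.
Then F(pi/3) - F(0) = (2*pi*(6 - pi**2)/81) - (0) = 2*pi*(6 - pi**2)/81.

2*pi*(6 - pi**2)/81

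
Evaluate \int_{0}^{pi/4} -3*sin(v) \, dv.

An antiderivative is F(v) = 3*cos(v).
Then F(pi/4) - F(0) = (3*sqrt(2)/2) - (3) = -3 + 3*sqrt(2)/2.

-3 + 3*sqrt(2)/2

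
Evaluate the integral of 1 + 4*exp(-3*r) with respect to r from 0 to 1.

An antiderivative is F(r) = r - 4*exp(-3*r)/3.
Then F(1) - F(0) = (1 - 4*exp(-3)/3) - (-4/3) = 7/3 - 4*exp(-3)/3.

7/3 - 4*exp(-3)/3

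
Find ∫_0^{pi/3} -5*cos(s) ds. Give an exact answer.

An antiderivative is F(s) = -5*sin(s).
Then F(pi/3) - F(0) = (-5*sqrt(3)/2) - (0) = -5*sqrt(3)/2.

-5*sqrt(3)/2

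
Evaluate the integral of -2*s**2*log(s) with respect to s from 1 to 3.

Integrate by parts once (u = ln s, dv = -2*s**2 ds).
An antiderivative is F(s) = -2*s**3*(3*log(s) - 1)/9.
Then F(3) - F(1) = (6 - 18*log(3)) - (2/9) = 52/9 - 18*log(3).

52/9 - 18*log(3)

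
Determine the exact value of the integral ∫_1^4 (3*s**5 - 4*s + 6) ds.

4071/2

By the power rule, an antiderivative is F(s) = s**6/2 - 2*s**2 + 6*s.
Then F(4) - F(1) = (2040) - (9/2) = 4071/2.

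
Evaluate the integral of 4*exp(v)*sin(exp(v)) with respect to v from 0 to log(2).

Let u = exp(v), so du = exp(v) dv. When v = 0, u = 1; when v = log(2), u = 2.
The integral becomes 4·∫ sin(u) du from 1 to 2, with antiderivative -4*cos(u).
Back in v: F(v) = -4*cos(exp(v)).
Then F(log(2)) - F(0) = (-4*cos(2)) - (-4*cos(1)) = -4*cos(2) + 4*cos(1).

-4*cos(2) + 4*cos(1)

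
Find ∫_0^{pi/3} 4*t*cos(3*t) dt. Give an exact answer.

-8/9

Integrate by parts once (u = t, dv = 4*cos(3*t) dt).
An antiderivative is F(t) = 4*t*sin(3*t)/3 + 4*cos(3*t)/9.
Then F(pi/3) - F(0) = (-4/9) - (4/9) = -8/9.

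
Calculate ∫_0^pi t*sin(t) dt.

Integrate by parts once (u = t, dv = sin(t) dt).
An antiderivative is F(t) = -t*cos(t) + sin(t).
Then F(pi) - F(0) = (pi) - (0) = pi.

pi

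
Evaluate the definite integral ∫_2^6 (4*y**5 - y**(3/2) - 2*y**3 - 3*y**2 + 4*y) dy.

-72*sqrt(6)/5 + 8*sqrt(2)/5 + 90832/3

By the power rule, an antiderivative is F(y) = 2*y**6/3 - 2*y**(5/2)/5 - y**4/2 - y**3 + 2*y**2.
Then F(6) - F(2) = (30312 - 72*sqrt(6)/5) - (104/3 - 8*sqrt(2)/5) = -72*sqrt(6)/5 + 8*sqrt(2)/5 + 90832/3.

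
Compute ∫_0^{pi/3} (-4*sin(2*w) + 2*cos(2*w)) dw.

-3 + sqrt(3)/2

An antiderivative is F(w) = sin(2*w) + 2*cos(2*w).
Then F(pi/3) - F(0) = (-1 + sqrt(3)/2) - (2) = -3 + sqrt(3)/2.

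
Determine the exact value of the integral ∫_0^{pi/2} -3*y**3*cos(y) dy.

Integrate by parts 3 times (u = y^3, dv = -3*cos(y) dy).
An antiderivative is F(y) = -3*y**3*sin(y) - 9*y**2*cos(y) + 18*y*sin(y) + 18*cos(y).
Then F(pi/2) - F(0) = (3*pi*(24 - pi**2)/8) - (18) = -18 - 3*pi**3/8 + 9*pi.

-18 - 3*pi**3/8 + 9*pi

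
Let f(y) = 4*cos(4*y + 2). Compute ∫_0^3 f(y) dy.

-sin(2) + sin(14)

Let u = 4*y + 2, so du = 4 dy. When y = 0, u = 2; when y = 3, u = 14.
The integral becomes ∫ cos(u) du from 2 to 14, with antiderivative sin(u).
Back in y: F(y) = sin(4*y + 2).
Then F(3) - F(0) = (sin(14)) - (sin(2)) = -sin(2) + sin(14).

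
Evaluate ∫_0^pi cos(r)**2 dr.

pi/2

Use the identity cos^2(r) = (1 + cos(2*r))/2.
An antiderivative is F(r) = r/2 + sin(2*r)/4.
Then F(pi) - F(0) = (pi/2) - (0) = pi/2.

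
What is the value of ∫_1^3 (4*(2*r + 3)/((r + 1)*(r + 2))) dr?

-4*log(3) + 4*log(2) + 4*log(5)

Factor the denominator: r**2 + 3*r + 2 = (r + 2)(r + 1).
Partial fractions: 4*(2*r + 3)/((r + 1)*(r + 2)) = 4/(r + 2) + 4/(r + 1).
An antiderivative is F(r) = 4*log(r + 1) + 4*log(r + 2).
Then F(3) - F(1) = (8*log(2) + 4*log(5)) - (4*log(2) + 4*log(3)) = -4*log(3) + 4*log(2) + 4*log(5).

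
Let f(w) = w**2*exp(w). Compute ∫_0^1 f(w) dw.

-2 + E

Integrate by parts twice (u = w^2, dv = exp(w) dw).
An antiderivative is F(w) = (w**2 - 2*w + 2)*exp(w).
Then F(1) - F(0) = (E) - (2) = -2 + E.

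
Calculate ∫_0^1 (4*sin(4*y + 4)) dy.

cos(4) - cos(8)

Let u = 4*y + 4, so du = 4 dy. When y = 0, u = 4; when y = 1, u = 8.
The integral becomes ∫ sin(u) du from 4 to 8, with antiderivative -cos(u).
Back in y: F(y) = -cos(4*y + 4).
Then F(1) - F(0) = (-cos(8)) - (-cos(4)) = cos(4) - cos(8).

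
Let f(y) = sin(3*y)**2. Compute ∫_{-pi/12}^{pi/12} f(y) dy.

-1/6 + pi/12

Use the identity sin^2(3*y) = (1 - cos(6*y))/2.
An antiderivative is F(y) = y/2 - sin(6*y)/12.
Then F(pi/12) - F(-pi/12) = (-1/12 + pi/24) - (1/12 - pi/24) = -1/6 + pi/12.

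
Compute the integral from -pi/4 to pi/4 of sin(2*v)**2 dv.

pi/4

Use the identity sin^2(2*v) = (1 - cos(4*v))/2.
An antiderivative is F(v) = v/2 - sin(4*v)/8.
Then F(pi/4) - F(-pi/4) = (pi/8) - (-pi/8) = pi/4.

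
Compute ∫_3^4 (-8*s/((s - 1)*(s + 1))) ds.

-4*log(5) - 4*log(3) + 12*log(2)

Factor the denominator: s**2 - 1 = (s + 1)(s - 1).
Partial fractions: -8*s/((s - 1)*(s + 1)) = -4/(s + 1) - 4/(s - 1).
An antiderivative is F(s) = -4*log(s - 1) - 4*log(s + 1).
Then F(4) - F(3) = (-4*log(5) - 4*log(3)) - (-12*log(2)) = -4*log(5) - 4*log(3) + 12*log(2).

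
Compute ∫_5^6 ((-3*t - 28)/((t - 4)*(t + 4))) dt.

Factor the denominator: t**2 - 16 = (t + 4)(t - 4).
Partial fractions: (-3*t - 28)/((t - 4)*(t + 4)) = 2/(t + 4) - 5/(t - 4).
An antiderivative is F(t) = -5*log(t - 4) + 2*log(t + 4).
Then F(6) - F(5) = (log(25/8)) - (log(81)) = -4*log(3) - 3*log(2) + 2*log(5).

-4*log(3) - 3*log(2) + 2*log(5)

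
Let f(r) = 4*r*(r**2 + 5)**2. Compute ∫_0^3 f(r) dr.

Let u = r**2 + 5, so du = 2*r dr. When r = 0, u = 5; when r = 3, u = 14.
The integral becomes 2·∫ u**2 du from 5 to 14, with antiderivative 2*u**3/3.
Back in r: F(r) = 2*(r**2 + 5)**3/3.
Then F(3) - F(0) = (5488/3) - (250/3) = 1746.

1746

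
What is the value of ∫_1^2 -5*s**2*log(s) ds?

Integrate by parts once (u = ln s, dv = -5*s**2 ds).
An antiderivative is F(s) = -5*s**3*(3*log(s) - 1)/9.
Then F(2) - F(1) = (40/9 - 40*log(2)/3) - (5/9) = 35/9 - 40*log(2)/3.

35/9 - 40*log(2)/3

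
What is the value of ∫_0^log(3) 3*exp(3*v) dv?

An antiderivative is F(v) = exp(3*v).
Then F(log(3)) - F(0) = (27) - (1) = 26.

26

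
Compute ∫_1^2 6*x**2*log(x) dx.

Integrate by parts once (u = ln x, dv = 6*x**2 dx).
An antiderivative is F(x) = 2*x**3*(3*log(x) - 1)/3.
Then F(2) - F(1) = (-16/3 + 16*log(2)) - (-2/3) = -14/3 + 16*log(2).

-14/3 + 16*log(2)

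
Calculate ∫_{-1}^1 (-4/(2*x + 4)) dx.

An antiderivative is F(x) = -2*log(2*x + 4).
Then F(1) - F(-1) = (-log(36)) - (-log(4)) = -log(9).

-log(9)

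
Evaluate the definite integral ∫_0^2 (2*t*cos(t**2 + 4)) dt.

-sin(4) + sin(8)

Let u = t**2 + 4, so du = 2*t dt. When t = 0, u = 4; when t = 2, u = 8.
The integral becomes ∫ cos(u) du from 4 to 8, with antiderivative sin(u).
Back in t: F(t) = sin(t**2 + 4).
Then F(2) - F(0) = (sin(8)) - (sin(4)) = -sin(4) + sin(8).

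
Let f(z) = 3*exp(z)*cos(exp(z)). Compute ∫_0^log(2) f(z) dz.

-3*sin(1) + 3*sin(2)

Let u = exp(z), so du = exp(z) dz. When z = 0, u = 1; when z = log(2), u = 2.
The integral becomes 3·∫ cos(u) du from 1 to 2, with antiderivative 3*sin(u).
Back in z: F(z) = 3*sin(exp(z)).
Then F(log(2)) - F(0) = (3*sin(2)) - (3*sin(1)) = -3*sin(1) + 3*sin(2).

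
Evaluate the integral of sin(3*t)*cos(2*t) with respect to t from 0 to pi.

6/5

Use the identity sin(3*t)cos(2*t) = [sin(5*t) + sin(t)]/2.
An antiderivative is F(t) = -cos(t)/2 - cos(5*t)/10.
Then F(pi) - F(0) = (3/5) - (-3/5) = 6/5.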